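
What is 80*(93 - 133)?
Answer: -3200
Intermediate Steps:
80*(93 - 133) = 80*(-40) = -3200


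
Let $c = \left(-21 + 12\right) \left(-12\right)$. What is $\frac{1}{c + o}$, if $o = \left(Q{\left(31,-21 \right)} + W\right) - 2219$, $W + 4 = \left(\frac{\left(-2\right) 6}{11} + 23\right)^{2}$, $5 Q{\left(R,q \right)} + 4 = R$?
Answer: $- \frac{605}{985903} \approx -0.00061365$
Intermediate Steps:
$Q{\left(R,q \right)} = - \frac{4}{5} + \frac{R}{5}$
$W = \frac{57597}{121}$ ($W = -4 + \left(\frac{\left(-2\right) 6}{11} + 23\right)^{2} = -4 + \left(\left(-12\right) \frac{1}{11} + 23\right)^{2} = -4 + \left(- \frac{12}{11} + 23\right)^{2} = -4 + \left(\frac{241}{11}\right)^{2} = -4 + \frac{58081}{121} = \frac{57597}{121} \approx 476.01$)
$c = 108$ ($c = \left(-9\right) \left(-12\right) = 108$)
$o = - \frac{1051243}{605}$ ($o = \left(\left(- \frac{4}{5} + \frac{1}{5} \cdot 31\right) + \frac{57597}{121}\right) - 2219 = \left(\left(- \frac{4}{5} + \frac{31}{5}\right) + \frac{57597}{121}\right) - 2219 = \left(\frac{27}{5} + \frac{57597}{121}\right) - 2219 = \frac{291252}{605} - 2219 = - \frac{1051243}{605} \approx -1737.6$)
$\frac{1}{c + o} = \frac{1}{108 - \frac{1051243}{605}} = \frac{1}{- \frac{985903}{605}} = - \frac{605}{985903}$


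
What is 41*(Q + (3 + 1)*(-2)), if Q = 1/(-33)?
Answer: -10865/33 ≈ -329.24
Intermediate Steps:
Q = -1/33 ≈ -0.030303
41*(Q + (3 + 1)*(-2)) = 41*(-1/33 + (3 + 1)*(-2)) = 41*(-1/33 + 4*(-2)) = 41*(-1/33 - 8) = 41*(-265/33) = -10865/33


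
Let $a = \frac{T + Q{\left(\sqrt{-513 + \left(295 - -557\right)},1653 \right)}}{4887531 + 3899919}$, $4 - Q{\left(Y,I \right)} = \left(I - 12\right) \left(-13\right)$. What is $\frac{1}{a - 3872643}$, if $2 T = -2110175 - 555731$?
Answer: $- \frac{4393725}{17015329020983} \approx -2.5822 \cdot 10^{-7}$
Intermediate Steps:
$T = -1332953$ ($T = \frac{-2110175 - 555731}{2} = \frac{1}{2} \left(-2665906\right) = -1332953$)
$Q{\left(Y,I \right)} = -152 + 13 I$ ($Q{\left(Y,I \right)} = 4 - \left(I - 12\right) \left(-13\right) = 4 - \left(-12 + I\right) \left(-13\right) = 4 - \left(156 - 13 I\right) = 4 + \left(-156 + 13 I\right) = -152 + 13 I$)
$a = - \frac{655808}{4393725}$ ($a = \frac{-1332953 + \left(-152 + 13 \cdot 1653\right)}{4887531 + 3899919} = \frac{-1332953 + \left(-152 + 21489\right)}{8787450} = \left(-1332953 + 21337\right) \frac{1}{8787450} = \left(-1311616\right) \frac{1}{8787450} = - \frac{655808}{4393725} \approx -0.14926$)
$\frac{1}{a - 3872643} = \frac{1}{- \frac{655808}{4393725} - 3872643} = \frac{1}{- \frac{17015329020983}{4393725}} = - \frac{4393725}{17015329020983}$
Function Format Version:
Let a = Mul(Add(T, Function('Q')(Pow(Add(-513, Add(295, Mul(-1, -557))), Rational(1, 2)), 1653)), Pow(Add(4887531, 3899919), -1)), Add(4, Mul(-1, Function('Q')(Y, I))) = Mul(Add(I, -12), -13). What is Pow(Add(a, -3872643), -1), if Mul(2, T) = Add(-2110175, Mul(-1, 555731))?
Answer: Rational(-4393725, 17015329020983) ≈ -2.5822e-7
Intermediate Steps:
T = -1332953 (T = Mul(Rational(1, 2), Add(-2110175, Mul(-1, 555731))) = Mul(Rational(1, 2), Add(-2110175, -555731)) = Mul(Rational(1, 2), -2665906) = -1332953)
Function('Q')(Y, I) = Add(-152, Mul(13, I)) (Function('Q')(Y, I) = Add(4, Mul(-1, Mul(Add(I, -12), -13))) = Add(4, Mul(-1, Mul(Add(-12, I), -13))) = Add(4, Mul(-1, Add(156, Mul(-13, I)))) = Add(4, Add(-156, Mul(13, I))) = Add(-152, Mul(13, I)))
a = Rational(-655808, 4393725) (a = Mul(Add(-1332953, Add(-152, Mul(13, 1653))), Pow(Add(4887531, 3899919), -1)) = Mul(Add(-1332953, Add(-152, 21489)), Pow(8787450, -1)) = Mul(Add(-1332953, 21337), Rational(1, 8787450)) = Mul(-1311616, Rational(1, 8787450)) = Rational(-655808, 4393725) ≈ -0.14926)
Pow(Add(a, -3872643), -1) = Pow(Add(Rational(-655808, 4393725), -3872643), -1) = Pow(Rational(-17015329020983, 4393725), -1) = Rational(-4393725, 17015329020983)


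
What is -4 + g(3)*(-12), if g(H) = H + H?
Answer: -76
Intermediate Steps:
g(H) = 2*H
-4 + g(3)*(-12) = -4 + (2*3)*(-12) = -4 + 6*(-12) = -4 - 72 = -76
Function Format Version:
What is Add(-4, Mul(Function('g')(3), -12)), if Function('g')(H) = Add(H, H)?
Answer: -76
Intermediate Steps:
Function('g')(H) = Mul(2, H)
Add(-4, Mul(Function('g')(3), -12)) = Add(-4, Mul(Mul(2, 3), -12)) = Add(-4, Mul(6, -12)) = Add(-4, -72) = -76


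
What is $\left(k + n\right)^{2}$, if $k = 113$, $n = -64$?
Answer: $2401$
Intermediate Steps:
$\left(k + n\right)^{2} = \left(113 - 64\right)^{2} = 49^{2} = 2401$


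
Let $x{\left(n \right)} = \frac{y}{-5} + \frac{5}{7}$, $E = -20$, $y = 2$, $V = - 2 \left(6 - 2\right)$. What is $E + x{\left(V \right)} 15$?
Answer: $- \frac{107}{7} \approx -15.286$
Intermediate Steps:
$V = -8$ ($V = \left(-2\right) 4 = -8$)
$x{\left(n \right)} = \frac{11}{35}$ ($x{\left(n \right)} = \frac{2}{-5} + \frac{5}{7} = 2 \left(- \frac{1}{5}\right) + 5 \cdot \frac{1}{7} = - \frac{2}{5} + \frac{5}{7} = \frac{11}{35}$)
$E + x{\left(V \right)} 15 = -20 + \frac{11}{35} \cdot 15 = -20 + \frac{33}{7} = - \frac{107}{7}$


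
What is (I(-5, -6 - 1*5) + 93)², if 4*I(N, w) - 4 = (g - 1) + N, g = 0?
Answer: 34225/4 ≈ 8556.3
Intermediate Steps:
I(N, w) = ¾ + N/4 (I(N, w) = 1 + ((0 - 1) + N)/4 = 1 + (-1 + N)/4 = 1 + (-¼ + N/4) = ¾ + N/4)
(I(-5, -6 - 1*5) + 93)² = ((¾ + (¼)*(-5)) + 93)² = ((¾ - 5/4) + 93)² = (-½ + 93)² = (185/2)² = 34225/4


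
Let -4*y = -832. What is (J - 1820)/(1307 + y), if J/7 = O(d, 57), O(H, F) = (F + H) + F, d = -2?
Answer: -1036/1515 ≈ -0.68383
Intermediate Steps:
y = 208 (y = -¼*(-832) = 208)
O(H, F) = H + 2*F
J = 784 (J = 7*(-2 + 2*57) = 7*(-2 + 114) = 7*112 = 784)
(J - 1820)/(1307 + y) = (784 - 1820)/(1307 + 208) = -1036/1515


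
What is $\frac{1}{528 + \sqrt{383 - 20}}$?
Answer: $\frac{16}{8437} - \frac{\sqrt{3}}{25311} \approx 0.001828$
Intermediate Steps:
$\frac{1}{528 + \sqrt{383 - 20}} = \frac{1}{528 + \sqrt{363}} = \frac{1}{528 + 11 \sqrt{3}}$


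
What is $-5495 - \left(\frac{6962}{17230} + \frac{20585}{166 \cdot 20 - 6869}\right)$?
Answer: $- \frac{167842633619}{30574635} \approx -5489.6$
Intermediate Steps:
$-5495 - \left(\frac{6962}{17230} + \frac{20585}{166 \cdot 20 - 6869}\right) = -5495 - \left(6962 \cdot \frac{1}{17230} + \frac{20585}{3320 - 6869}\right) = -5495 - \left(\frac{3481}{8615} + \frac{20585}{-3549}\right) = -5495 - \left(\frac{3481}{8615} + 20585 \left(- \frac{1}{3549}\right)\right) = -5495 - \left(\frac{3481}{8615} - \frac{20585}{3549}\right) = -5495 - - \frac{164985706}{30574635} = -5495 + \frac{164985706}{30574635} = - \frac{167842633619}{30574635}$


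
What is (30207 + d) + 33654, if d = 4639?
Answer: 68500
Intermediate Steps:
(30207 + d) + 33654 = (30207 + 4639) + 33654 = 34846 + 33654 = 68500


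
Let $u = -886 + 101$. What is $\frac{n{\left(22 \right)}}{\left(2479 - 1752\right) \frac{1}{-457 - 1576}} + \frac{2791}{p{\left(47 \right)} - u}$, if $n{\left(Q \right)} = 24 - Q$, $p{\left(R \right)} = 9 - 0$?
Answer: $- \frac{1199347}{577238} \approx -2.0777$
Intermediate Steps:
$p{\left(R \right)} = 9$ ($p{\left(R \right)} = 9 + 0 = 9$)
$u = -785$
$\frac{n{\left(22 \right)}}{\left(2479 - 1752\right) \frac{1}{-457 - 1576}} + \frac{2791}{p{\left(47 \right)} - u} = \frac{24 - 22}{\left(2479 - 1752\right) \frac{1}{-457 - 1576}} + \frac{2791}{9 - -785} = \frac{24 - 22}{727 \frac{1}{-2033}} + \frac{2791}{9 + 785} = \frac{2}{727 \left(- \frac{1}{2033}\right)} + \frac{2791}{794} = \frac{2}{- \frac{727}{2033}} + 2791 \cdot \frac{1}{794} = 2 \left(- \frac{2033}{727}\right) + \frac{2791}{794} = - \frac{4066}{727} + \frac{2791}{794} = - \frac{1199347}{577238}$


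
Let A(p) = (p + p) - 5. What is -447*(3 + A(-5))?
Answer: 5364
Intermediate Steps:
A(p) = -5 + 2*p (A(p) = 2*p - 5 = -5 + 2*p)
-447*(3 + A(-5)) = -447*(3 + (-5 + 2*(-5))) = -447*(3 + (-5 - 10)) = -447*(3 - 15) = -447*(-12) = 5364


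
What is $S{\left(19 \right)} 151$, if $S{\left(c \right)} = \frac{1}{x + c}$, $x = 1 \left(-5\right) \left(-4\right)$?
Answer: $\frac{151}{39} \approx 3.8718$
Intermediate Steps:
$x = 20$ ($x = \left(-5\right) \left(-4\right) = 20$)
$S{\left(c \right)} = \frac{1}{20 + c}$
$S{\left(19 \right)} 151 = \frac{1}{20 + 19} \cdot 151 = \frac{1}{39} \cdot 151 = \frac{151}{39}$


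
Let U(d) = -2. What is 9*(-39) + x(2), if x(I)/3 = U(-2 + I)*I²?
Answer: -375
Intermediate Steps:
x(I) = -6*I² (x(I) = 3*(-2*I²) = -6*I²)
9*(-39) + x(2) = 9*(-39) - 6*2² = -351 - 6*4 = -351 - 24 = -375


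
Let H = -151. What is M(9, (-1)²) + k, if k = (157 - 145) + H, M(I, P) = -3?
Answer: -142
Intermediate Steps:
k = -139 (k = (157 - 145) - 151 = 12 - 151 = -139)
M(9, (-1)²) + k = -3 - 139 = -142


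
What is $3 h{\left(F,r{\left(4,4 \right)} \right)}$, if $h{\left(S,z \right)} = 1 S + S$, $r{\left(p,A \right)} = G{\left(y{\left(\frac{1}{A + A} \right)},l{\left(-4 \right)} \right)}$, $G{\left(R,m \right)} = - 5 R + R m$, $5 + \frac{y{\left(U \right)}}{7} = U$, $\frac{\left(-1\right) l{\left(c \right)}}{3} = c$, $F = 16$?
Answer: $96$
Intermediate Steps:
$l{\left(c \right)} = - 3 c$
$y{\left(U \right)} = -35 + 7 U$
$r{\left(p,A \right)} = -245 + \frac{49}{2 A}$ ($r{\left(p,A \right)} = \left(-35 + \frac{7}{A + A}\right) \left(-5 - -12\right) = \left(-35 + \frac{7}{2 A}\right) \left(-5 + 12\right) = \left(-35 + 7 \frac{1}{2 A}\right) 7 = \left(-35 + \frac{7}{2 A}\right) 7 = -245 + \frac{49}{2 A}$)
$h{\left(S,z \right)} = 2 S$ ($h{\left(S,z \right)} = S + S = 2 S$)
$3 h{\left(F,r{\left(4,4 \right)} \right)} = 3 \cdot 2 \cdot 16 = 3 \cdot 32 = 96$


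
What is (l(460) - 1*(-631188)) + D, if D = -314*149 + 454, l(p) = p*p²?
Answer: 97920856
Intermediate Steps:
l(p) = p³
D = -46332 (D = -46786 + 454 = -46332)
(l(460) - 1*(-631188)) + D = (460³ - 1*(-631188)) - 46332 = (97336000 + 631188) - 46332 = 97967188 - 46332 = 97920856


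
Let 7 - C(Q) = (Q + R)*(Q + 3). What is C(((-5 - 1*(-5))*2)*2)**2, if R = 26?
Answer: 5041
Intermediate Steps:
C(Q) = 7 - (3 + Q)*(26 + Q) (C(Q) = 7 - (Q + 26)*(Q + 3) = 7 - (26 + Q)*(3 + Q) = 7 - (3 + Q)*(26 + Q))
C(((-5 - 1*(-5))*2)*2)**2 = (-71 - (((-5 - 1*(-5))*2)*2)**2 - 29*(-5 - 1*(-5))*2*2)**2 = (-71 - (((-5 + 5)*2)*2)**2 - 29*(-5 + 5)*2*2)**2 = (-71 - ((0*2)*2)**2 - 29*0*2*2)**2 = (-71 - (0*2)**2 - 0*2)**2 = (-71 - 1*0**2 - 29*0)**2 = (-71 - 1*0 + 0)**2 = (-71 + 0 + 0)**2 = (-71)**2 = 5041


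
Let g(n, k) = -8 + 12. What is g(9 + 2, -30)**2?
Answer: 16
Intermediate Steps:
g(n, k) = 4
g(9 + 2, -30)**2 = 4**2 = 16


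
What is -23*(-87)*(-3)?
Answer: -6003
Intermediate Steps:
-23*(-87)*(-3) = 2001*(-3) = -6003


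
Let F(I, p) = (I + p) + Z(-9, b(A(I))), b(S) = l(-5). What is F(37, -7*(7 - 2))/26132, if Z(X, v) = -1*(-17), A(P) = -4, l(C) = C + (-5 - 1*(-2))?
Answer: 19/26132 ≈ 0.00072708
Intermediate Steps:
l(C) = -3 + C (l(C) = C + (-5 + 2) = C - 3 = -3 + C)
b(S) = -8 (b(S) = -3 - 5 = -8)
Z(X, v) = 17
F(I, p) = 17 + I + p (F(I, p) = (I + p) + 17 = 17 + I + p)
F(37, -7*(7 - 2))/26132 = (17 + 37 - 7*(7 - 2))/26132 = (17 + 37 - 7*5)*(1/26132) = (17 + 37 - 35)*(1/26132) = 19*(1/26132) = 19/26132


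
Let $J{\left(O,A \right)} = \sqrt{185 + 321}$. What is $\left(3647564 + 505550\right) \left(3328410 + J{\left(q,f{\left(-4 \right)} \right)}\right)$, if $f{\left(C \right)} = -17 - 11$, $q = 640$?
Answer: $13823266168740 + 4153114 \sqrt{506} \approx 1.3823 \cdot 10^{13}$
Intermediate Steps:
$f{\left(C \right)} = -28$
$J{\left(O,A \right)} = \sqrt{506}$
$\left(3647564 + 505550\right) \left(3328410 + J{\left(q,f{\left(-4 \right)} \right)}\right) = \left(3647564 + 505550\right) \left(3328410 + \sqrt{506}\right) = 4153114 \left(3328410 + \sqrt{506}\right) = 13823266168740 + 4153114 \sqrt{506}$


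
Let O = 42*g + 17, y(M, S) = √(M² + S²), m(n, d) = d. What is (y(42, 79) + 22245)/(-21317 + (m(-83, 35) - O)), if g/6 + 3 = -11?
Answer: -22245/17771 - √8005/17771 ≈ -1.2568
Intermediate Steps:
g = -84 (g = -18 + 6*(-11) = -18 - 66 = -84)
O = -3511 (O = 42*(-84) + 17 = -3528 + 17 = -3511)
(y(42, 79) + 22245)/(-21317 + (m(-83, 35) - O)) = (√(42² + 79²) + 22245)/(-21317 + (35 - 1*(-3511))) = (√(1764 + 6241) + 22245)/(-21317 + (35 + 3511)) = (√8005 + 22245)/(-21317 + 3546) = (22245 + √8005)/(-17771) = (22245 + √8005)*(-1/17771) = -22245/17771 - √8005/17771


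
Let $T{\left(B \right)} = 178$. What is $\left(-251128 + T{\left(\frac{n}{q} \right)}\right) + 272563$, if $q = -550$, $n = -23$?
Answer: $21613$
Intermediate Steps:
$\left(-251128 + T{\left(\frac{n}{q} \right)}\right) + 272563 = \left(-251128 + 178\right) + 272563 = -250950 + 272563 = 21613$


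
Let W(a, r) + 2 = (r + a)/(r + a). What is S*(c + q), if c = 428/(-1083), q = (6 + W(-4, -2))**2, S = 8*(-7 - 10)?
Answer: -3623992/1083 ≈ -3346.3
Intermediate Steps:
W(a, r) = -1 (W(a, r) = -2 + (r + a)/(r + a) = -2 + (a + r)/(a + r) = -2 + 1 = -1)
S = -136 (S = 8*(-17) = -136)
q = 25 (q = (6 - 1)**2 = 5**2 = 25)
c = -428/1083 (c = 428*(-1/1083) = -428/1083 ≈ -0.39520)
S*(c + q) = -136*(-428/1083 + 25) = -136*26647/1083 = -3623992/1083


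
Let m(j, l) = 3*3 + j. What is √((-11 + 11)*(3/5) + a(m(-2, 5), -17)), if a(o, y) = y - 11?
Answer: 2*I*√7 ≈ 5.2915*I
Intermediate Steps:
m(j, l) = 9 + j
a(o, y) = -11 + y
√((-11 + 11)*(3/5) + a(m(-2, 5), -17)) = √((-11 + 11)*(3/5) + (-11 - 17)) = √(0*(3*(⅕)) - 28) = √(0*(⅗) - 28) = √(0 - 28) = √(-28) = 2*I*√7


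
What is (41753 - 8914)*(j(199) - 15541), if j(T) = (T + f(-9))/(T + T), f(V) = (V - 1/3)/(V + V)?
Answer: -5484053856961/10746 ≈ -5.1033e+8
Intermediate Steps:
f(V) = (-⅓ + V)/(2*V) (f(V) = (V - 1*⅓)/((2*V)) = (V - ⅓)*(1/(2*V)) = (-⅓ + V)*(1/(2*V)) = (-⅓ + V)/(2*V))
j(T) = (14/27 + T)/(2*T) (j(T) = (T + (⅙)*(-1 + 3*(-9))/(-9))/(T + T) = (T + (⅙)*(-⅑)*(-1 - 27))/((2*T)) = (T + (⅙)*(-⅑)*(-28))*(1/(2*T)) = (T + 14/27)*(1/(2*T)) = (14/27 + T)*(1/(2*T)) = (14/27 + T)/(2*T))
(41753 - 8914)*(j(199) - 15541) = (41753 - 8914)*((1/54)*(14 + 27*199)/199 - 15541) = 32839*((1/54)*(1/199)*(14 + 5373) - 15541) = 32839*((1/54)*(1/199)*5387 - 15541) = 32839*(5387/10746 - 15541) = 32839*(-166998199/10746) = -5484053856961/10746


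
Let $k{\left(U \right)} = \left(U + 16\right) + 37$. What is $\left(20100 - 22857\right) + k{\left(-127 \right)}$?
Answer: $-2831$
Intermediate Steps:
$k{\left(U \right)} = 53 + U$ ($k{\left(U \right)} = \left(16 + U\right) + 37 = 53 + U$)
$\left(20100 - 22857\right) + k{\left(-127 \right)} = \left(20100 - 22857\right) + \left(53 - 127\right) = -2757 - 74 = -2831$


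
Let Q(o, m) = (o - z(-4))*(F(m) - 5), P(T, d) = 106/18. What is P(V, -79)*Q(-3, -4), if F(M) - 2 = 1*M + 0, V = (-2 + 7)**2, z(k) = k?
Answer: -371/9 ≈ -41.222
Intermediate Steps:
V = 25 (V = 5**2 = 25)
P(T, d) = 53/9 (P(T, d) = 106*(1/18) = 53/9)
F(M) = 2 + M (F(M) = 2 + (1*M + 0) = 2 + (M + 0) = 2 + M)
Q(o, m) = (-3 + m)*(4 + o) (Q(o, m) = (o - 1*(-4))*((2 + m) - 5) = (o + 4)*(-3 + m) = (4 + o)*(-3 + m) = (-3 + m)*(4 + o))
P(V, -79)*Q(-3, -4) = 53*(-12 - 3*(-3) + 4*(-4) - 4*(-3))/9 = 53*(-12 + 9 - 16 + 12)/9 = (53/9)*(-7) = -371/9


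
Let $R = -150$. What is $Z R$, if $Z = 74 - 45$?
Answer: $-4350$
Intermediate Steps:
$Z = 29$
$Z R = 29 \left(-150\right) = -4350$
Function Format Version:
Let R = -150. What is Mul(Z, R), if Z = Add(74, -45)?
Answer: -4350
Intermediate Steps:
Z = 29
Mul(Z, R) = Mul(29, -150) = -4350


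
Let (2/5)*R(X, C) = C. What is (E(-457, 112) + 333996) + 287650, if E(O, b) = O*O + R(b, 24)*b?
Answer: 837215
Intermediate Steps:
R(X, C) = 5*C/2
E(O, b) = O**2 + 60*b (E(O, b) = O*O + ((5/2)*24)*b = O**2 + 60*b)
(E(-457, 112) + 333996) + 287650 = (((-457)**2 + 60*112) + 333996) + 287650 = ((208849 + 6720) + 333996) + 287650 = (215569 + 333996) + 287650 = 549565 + 287650 = 837215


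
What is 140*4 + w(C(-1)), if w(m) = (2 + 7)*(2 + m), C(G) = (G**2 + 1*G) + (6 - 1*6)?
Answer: 578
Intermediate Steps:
C(G) = G + G**2 (C(G) = (G**2 + G) + (6 - 6) = (G + G**2) + 0 = G + G**2)
w(m) = 18 + 9*m (w(m) = 9*(2 + m) = 18 + 9*m)
140*4 + w(C(-1)) = 140*4 + (18 + 9*(-(1 - 1))) = 560 + (18 + 9*(-1*0)) = 560 + (18 + 9*0) = 560 + (18 + 0) = 560 + 18 = 578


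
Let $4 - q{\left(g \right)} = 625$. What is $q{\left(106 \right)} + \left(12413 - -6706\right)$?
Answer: $18498$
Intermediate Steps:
$q{\left(g \right)} = -621$ ($q{\left(g \right)} = 4 - 625 = -621$)
$q{\left(106 \right)} + \left(12413 - -6706\right) = -621 + \left(12413 - -6706\right) = -621 + \left(12413 + 6706\right) = -621 + 19119 = 18498$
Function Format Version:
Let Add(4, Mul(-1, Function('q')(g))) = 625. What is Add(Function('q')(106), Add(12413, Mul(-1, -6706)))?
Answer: 18498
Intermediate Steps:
Function('q')(g) = -621 (Function('q')(g) = Add(4, Mul(-1, 625)) = Add(4, -625) = -621)
Add(Function('q')(106), Add(12413, Mul(-1, -6706))) = Add(-621, Add(12413, Mul(-1, -6706))) = Add(-621, Add(12413, 6706)) = Add(-621, 19119) = 18498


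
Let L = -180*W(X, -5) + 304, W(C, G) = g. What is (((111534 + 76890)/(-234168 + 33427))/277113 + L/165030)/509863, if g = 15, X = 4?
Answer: -22219273601498/780114103657343170395 ≈ -2.8482e-8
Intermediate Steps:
W(C, G) = 15
L = -2396 (L = -180*15 + 304 = -2700 + 304 = -2396)
(((111534 + 76890)/(-234168 + 33427))/277113 + L/165030)/509863 = (((111534 + 76890)/(-234168 + 33427))/277113 - 2396/165030)/509863 = ((188424/(-200741))*(1/277113) - 2396*1/165030)*(1/509863) = ((188424*(-1/200741))*(1/277113) - 1198/82515)*(1/509863) = (-188424/200741*1/277113 - 1198/82515)*(1/509863) = (-62808/18542646911 - 1198/82515)*(1/509863) = -22219273601498/1530046509861165*1/509863 = -22219273601498/780114103657343170395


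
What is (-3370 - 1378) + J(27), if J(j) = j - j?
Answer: -4748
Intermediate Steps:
J(j) = 0
(-3370 - 1378) + J(27) = (-3370 - 1378) + 0 = -4748 + 0 = -4748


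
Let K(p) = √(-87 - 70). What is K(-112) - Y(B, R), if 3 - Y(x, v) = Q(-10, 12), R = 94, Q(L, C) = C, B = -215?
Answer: 9 + I*√157 ≈ 9.0 + 12.53*I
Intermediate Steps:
K(p) = I*√157 (K(p) = √(-157) = I*√157)
Y(x, v) = -9 (Y(x, v) = 3 - 1*12 = 3 - 12 = -9)
K(-112) - Y(B, R) = I*√157 - 1*(-9) = I*√157 + 9 = 9 + I*√157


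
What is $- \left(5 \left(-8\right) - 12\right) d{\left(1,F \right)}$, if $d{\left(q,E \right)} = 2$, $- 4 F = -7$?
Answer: $104$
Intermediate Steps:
$F = \frac{7}{4}$ ($F = \left(- \frac{1}{4}\right) \left(-7\right) = \frac{7}{4} \approx 1.75$)
$- \left(5 \left(-8\right) - 12\right) d{\left(1,F \right)} = - \left(5 \left(-8\right) - 12\right) 2 = - \left(-40 - 12\right) 2 = - \left(-52\right) 2 = \left(-1\right) \left(-104\right) = 104$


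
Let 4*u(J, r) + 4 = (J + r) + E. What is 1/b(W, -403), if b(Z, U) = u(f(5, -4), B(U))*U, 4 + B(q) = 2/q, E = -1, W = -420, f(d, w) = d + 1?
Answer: 4/1211 ≈ 0.0033031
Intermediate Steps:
f(d, w) = 1 + d
B(q) = -4 + 2/q
u(J, r) = -5/4 + J/4 + r/4 (u(J, r) = -1 + ((J + r) - 1)/4 = -1 + (-1 + J + r)/4 = -1 + (-¼ + J/4 + r/4) = -5/4 + J/4 + r/4)
b(Z, U) = U*(-¾ + 1/(2*U)) (b(Z, U) = (-5/4 + (1 + 5)/4 + (-4 + 2/U)/4)*U = (-5/4 + (¼)*6 + (-1 + 1/(2*U)))*U = (-5/4 + 3/2 + (-1 + 1/(2*U)))*U = (-¾ + 1/(2*U))*U = U*(-¾ + 1/(2*U)))
1/b(W, -403) = 1/(½ - ¾*(-403)) = 1/(½ + 1209/4) = 1/(1211/4) = 4/1211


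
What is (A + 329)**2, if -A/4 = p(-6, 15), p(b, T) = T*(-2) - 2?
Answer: 208849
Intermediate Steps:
p(b, T) = -2 - 2*T (p(b, T) = -2*T - 2 = -2 - 2*T)
A = 128 (A = -4*(-2 - 2*15) = -4*(-2 - 30) = -4*(-32) = 128)
(A + 329)**2 = (128 + 329)**2 = 457**2 = 208849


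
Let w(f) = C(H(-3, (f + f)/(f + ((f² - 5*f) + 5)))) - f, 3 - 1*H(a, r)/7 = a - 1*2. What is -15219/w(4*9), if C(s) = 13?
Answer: 15219/23 ≈ 661.70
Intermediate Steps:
H(a, r) = 35 - 7*a (H(a, r) = 21 - 7*(a - 1*2) = 21 - 7*(a - 2) = 21 - 7*(-2 + a) = 21 + (14 - 7*a) = 35 - 7*a)
w(f) = 13 - f
-15219/w(4*9) = -15219/(13 - 4*9) = -15219/(13 - 1*36) = -15219/(13 - 36) = -15219/(-23) = -15219*(-1/23) = 15219/23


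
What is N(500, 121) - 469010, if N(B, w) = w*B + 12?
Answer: -408498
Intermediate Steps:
N(B, w) = 12 + B*w (N(B, w) = B*w + 12 = 12 + B*w)
N(500, 121) - 469010 = (12 + 500*121) - 469010 = (12 + 60500) - 469010 = 60512 - 469010 = -408498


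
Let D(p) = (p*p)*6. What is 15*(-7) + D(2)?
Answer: -81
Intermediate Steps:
D(p) = 6*p**2 (D(p) = p**2*6 = 6*p**2)
15*(-7) + D(2) = 15*(-7) + 6*2**2 = -105 + 6*4 = -105 + 24 = -81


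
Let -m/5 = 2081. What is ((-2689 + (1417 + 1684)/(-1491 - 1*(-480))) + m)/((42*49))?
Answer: -13241135/2080638 ≈ -6.3640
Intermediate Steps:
m = -10405 (m = -5*2081 = -10405)
((-2689 + (1417 + 1684)/(-1491 - 1*(-480))) + m)/((42*49)) = ((-2689 + (1417 + 1684)/(-1491 - 1*(-480))) - 10405)/((42*49)) = ((-2689 + 3101/(-1491 + 480)) - 10405)/2058 = ((-2689 + 3101/(-1011)) - 10405)*(1/2058) = ((-2689 + 3101*(-1/1011)) - 10405)*(1/2058) = ((-2689 - 3101/1011) - 10405)*(1/2058) = (-2721680/1011 - 10405)*(1/2058) = -13241135/1011*1/2058 = -13241135/2080638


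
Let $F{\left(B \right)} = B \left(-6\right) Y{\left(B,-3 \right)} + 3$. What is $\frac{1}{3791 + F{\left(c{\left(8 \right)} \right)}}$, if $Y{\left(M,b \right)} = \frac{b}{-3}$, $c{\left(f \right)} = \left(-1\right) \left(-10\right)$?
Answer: $\frac{1}{3734} \approx 0.00026781$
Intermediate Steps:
$c{\left(f \right)} = 10$
$Y{\left(M,b \right)} = - \frac{b}{3}$ ($Y{\left(M,b \right)} = b \left(- \frac{1}{3}\right) = - \frac{b}{3}$)
$F{\left(B \right)} = 3 - 6 B$ ($F{\left(B \right)} = B \left(-6\right) \left(\left(- \frac{1}{3}\right) \left(-3\right)\right) + 3 = - 6 B 1 + 3 = - 6 B + 3 = 3 - 6 B$)
$\frac{1}{3791 + F{\left(c{\left(8 \right)} \right)}} = \frac{1}{3791 + \left(3 - 60\right)} = \frac{1}{3791 - 57} = \frac{1}{3734}$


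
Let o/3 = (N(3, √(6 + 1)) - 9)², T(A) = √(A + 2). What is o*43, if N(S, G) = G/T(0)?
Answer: 21801/2 - 1161*√14 ≈ 6556.4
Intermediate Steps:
T(A) = √(2 + A)
N(S, G) = G*√2/2 (N(S, G) = G/(√(2 + 0)) = G/(√2) = G*(√2/2) = G*√2/2)
o = 3*(-9 + √14/2)² (o = 3*(√(6 + 1)*√2/2 - 9)² = 3*(√7*√2/2 - 9)² = 3*(√14/2 - 9)² = 3*(-9 + √14/2)² ≈ 152.48)
o*43 = (507/2 - 27*√14)*43 = 21801/2 - 1161*√14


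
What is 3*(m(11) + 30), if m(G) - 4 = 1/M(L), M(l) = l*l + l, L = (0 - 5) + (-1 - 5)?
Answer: 11223/110 ≈ 102.03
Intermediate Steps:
L = -11 (L = -5 - 6 = -11)
M(l) = l + l² (M(l) = l² + l = l + l²)
m(G) = 441/110 (m(G) = 4 + 1/(-11*(1 - 11)) = 4 + 1/(-11*(-10)) = 4 + 1/110 = 441/110)
3*(m(11) + 30) = 3*(441/110 + 30) = 3*(3741/110) = 11223/110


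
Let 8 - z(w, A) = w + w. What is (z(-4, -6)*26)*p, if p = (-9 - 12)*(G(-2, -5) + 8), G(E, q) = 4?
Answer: -104832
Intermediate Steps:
z(w, A) = 8 - 2*w (z(w, A) = 8 - (w + w) = 8 - 2*w)
p = -252 (p = (-9 - 12)*(4 + 8) = -21*12 = -252)
(z(-4, -6)*26)*p = ((8 - 2*(-4))*26)*(-252) = ((8 + 8)*26)*(-252) = (16*26)*(-252) = 416*(-252) = -104832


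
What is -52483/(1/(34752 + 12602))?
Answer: -2485279982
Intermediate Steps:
-52483/(1/(34752 + 12602)) = -52483/(1/47354) = -52483/1/47354 = -52483*47354 = -2485279982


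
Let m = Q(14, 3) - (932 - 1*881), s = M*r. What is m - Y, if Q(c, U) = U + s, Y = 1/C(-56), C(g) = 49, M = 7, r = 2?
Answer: -1667/49 ≈ -34.020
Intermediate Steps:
s = 14 (s = 7*2 = 14)
Y = 1/49 ≈ 0.020408
Q(c, U) = 14 + U (Q(c, U) = U + 14 = 14 + U)
m = -34 (m = (14 + 3) - (932 - 1*881) = 17 - (932 - 881) = 17 - 1*51 = 17 - 51 = -34)
m - Y = -34 - 1*1/49 = -34 - 1/49 = -1667/49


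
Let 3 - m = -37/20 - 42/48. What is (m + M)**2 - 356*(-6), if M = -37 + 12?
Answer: 4012041/1600 ≈ 2507.5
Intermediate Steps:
m = 229/40 (m = 3 - (-37/20 - 42/48) = 3 - (-37*1/20 - 42*1/48) = 3 - (-37/20 - 7/8) = 3 - 1*(-109/40) = 3 + 109/40 = 229/40 ≈ 5.7250)
M = -25
(m + M)**2 - 356*(-6) = (229/40 - 25)**2 - 356*(-6) = (-771/40)**2 - 1*(-2136) = 594441/1600 + 2136 = 4012041/1600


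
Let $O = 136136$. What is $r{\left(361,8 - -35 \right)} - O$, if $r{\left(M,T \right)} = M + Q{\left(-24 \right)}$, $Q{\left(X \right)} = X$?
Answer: $-135799$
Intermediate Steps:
$r{\left(M,T \right)} = -24 + M$ ($r{\left(M,T \right)} = M - 24 = -24 + M$)
$r{\left(361,8 - -35 \right)} - O = \left(-24 + 361\right) - 136136 = 337 - 136136 = -135799$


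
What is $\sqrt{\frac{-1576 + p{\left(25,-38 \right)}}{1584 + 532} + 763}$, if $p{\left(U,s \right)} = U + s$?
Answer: $\frac{\sqrt{1612919}}{46} \approx 27.609$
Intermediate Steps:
$\sqrt{\frac{-1576 + p{\left(25,-38 \right)}}{1584 + 532} + 763} = \sqrt{\frac{-1576 + \left(25 - 38\right)}{1584 + 532} + 763} = \sqrt{\frac{-1576 - 13}{2116} + 763} = \sqrt{\left(-1589\right) \frac{1}{2116} + 763} = \sqrt{- \frac{1589}{2116} + 763} = \sqrt{\frac{1612919}{2116}} = \frac{\sqrt{1612919}}{46}$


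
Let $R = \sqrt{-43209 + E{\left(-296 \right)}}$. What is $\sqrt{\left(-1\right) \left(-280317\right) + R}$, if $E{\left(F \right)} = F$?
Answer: $\sqrt{280317 + i \sqrt{43505}} \approx 529.45 + 0.197 i$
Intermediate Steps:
$R = i \sqrt{43505}$ ($R = \sqrt{-43209 - 296} = \sqrt{-43505} = i \sqrt{43505} \approx 208.58 i$)
$\sqrt{\left(-1\right) \left(-280317\right) + R} = \sqrt{\left(-1\right) \left(-280317\right) + i \sqrt{43505}} = \sqrt{280317 + i \sqrt{43505}}$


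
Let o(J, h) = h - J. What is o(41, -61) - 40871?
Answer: -40973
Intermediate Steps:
o(41, -61) - 40871 = (-61 - 1*41) - 40871 = (-61 - 41) - 40871 = -102 - 40871 = -40973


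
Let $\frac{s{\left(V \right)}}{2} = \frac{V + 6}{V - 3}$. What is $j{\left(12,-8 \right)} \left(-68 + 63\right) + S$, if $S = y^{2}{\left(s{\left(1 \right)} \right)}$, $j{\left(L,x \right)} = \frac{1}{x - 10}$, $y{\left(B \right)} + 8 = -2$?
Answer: $\frac{1805}{18} \approx 100.28$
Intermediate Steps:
$s{\left(V \right)} = \frac{2 \left(6 + V\right)}{-3 + V}$ ($s{\left(V \right)} = 2 \frac{V + 6}{V - 3} = 2 \frac{6 + V}{-3 + V} = \frac{2 \left(6 + V\right)}{-3 + V}$)
$y{\left(B \right)} = -10$ ($y{\left(B \right)} = -8 - 2 = -10$)
$j{\left(L,x \right)} = \frac{1}{-10 + x}$
$S = 100$ ($S = \left(-10\right)^{2} = 100$)
$j{\left(12,-8 \right)} \left(-68 + 63\right) + S = \frac{-68 + 63}{-10 - 8} + 100 = \frac{1}{-18} \left(-5\right) + 100 = \left(- \frac{1}{18}\right) \left(-5\right) + 100 = \frac{5}{18} + 100 = \frac{1805}{18}$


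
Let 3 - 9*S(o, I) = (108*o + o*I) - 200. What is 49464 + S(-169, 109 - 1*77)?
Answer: 469039/9 ≈ 52115.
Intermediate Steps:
S(o, I) = 203/9 - 12*o - I*o/9 (S(o, I) = 1/3 - ((108*o + o*I) - 200)/9 = 1/3 - ((108*o + I*o) - 200)/9 = 1/3 - (-200 + 108*o + I*o)/9 = 1/3 + (200/9 - 12*o - I*o/9) = 203/9 - 12*o - I*o/9)
49464 + S(-169, 109 - 1*77) = 49464 + (203/9 - 12*(-169) - 1/9*(109 - 1*77)*(-169)) = 49464 + (203/9 + 2028 - 1/9*(109 - 77)*(-169)) = 49464 + (203/9 + 2028 - 1/9*32*(-169)) = 49464 + (203/9 + 2028 + 5408/9) = 49464 + 23863/9 = 469039/9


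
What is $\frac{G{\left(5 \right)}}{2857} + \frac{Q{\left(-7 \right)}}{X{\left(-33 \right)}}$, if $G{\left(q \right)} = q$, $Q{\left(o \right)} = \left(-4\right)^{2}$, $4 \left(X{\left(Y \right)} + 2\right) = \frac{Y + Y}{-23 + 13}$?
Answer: $- \frac{914205}{19999} \approx -45.713$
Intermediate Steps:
$X{\left(Y \right)} = -2 - \frac{Y}{20}$ ($X{\left(Y \right)} = -2 + \frac{\left(Y + Y\right) \frac{1}{-23 + 13}}{4} = -2 + \frac{2 Y \frac{1}{-10}}{4} = -2 + \frac{2 Y \left(- \frac{1}{10}\right)}{4} = -2 + \frac{\left(- \frac{1}{5}\right) Y}{4} = -2 - \frac{Y}{20}$)
$Q{\left(o \right)} = 16$
$\frac{G{\left(5 \right)}}{2857} + \frac{Q{\left(-7 \right)}}{X{\left(-33 \right)}} = \frac{5}{2857} + \frac{16}{-2 - - \frac{33}{20}} = 5 \cdot \frac{1}{2857} + \frac{16}{-2 + \frac{33}{20}} = \frac{5}{2857} + \frac{16}{- \frac{7}{20}} = \frac{5}{2857} + 16 \left(- \frac{20}{7}\right) = \frac{5}{2857} - \frac{320}{7} = - \frac{914205}{19999}$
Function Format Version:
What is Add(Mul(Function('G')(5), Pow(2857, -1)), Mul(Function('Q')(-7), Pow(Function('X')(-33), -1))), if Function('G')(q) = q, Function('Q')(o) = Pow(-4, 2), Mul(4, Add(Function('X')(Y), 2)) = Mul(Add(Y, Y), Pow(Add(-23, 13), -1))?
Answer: Rational(-914205, 19999) ≈ -45.713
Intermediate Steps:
Function('X')(Y) = Add(-2, Mul(Rational(-1, 20), Y)) (Function('X')(Y) = Add(-2, Mul(Rational(1, 4), Mul(Add(Y, Y), Pow(Add(-23, 13), -1)))) = Add(-2, Mul(Rational(1, 4), Mul(Mul(2, Y), Pow(-10, -1)))) = Add(-2, Mul(Rational(1, 4), Mul(Mul(2, Y), Rational(-1, 10)))) = Add(-2, Mul(Rational(1, 4), Mul(Rational(-1, 5), Y))) = Add(-2, Mul(Rational(-1, 20), Y)))
Function('Q')(o) = 16
Add(Mul(Function('G')(5), Pow(2857, -1)), Mul(Function('Q')(-7), Pow(Function('X')(-33), -1))) = Add(Mul(5, Pow(2857, -1)), Mul(16, Pow(Add(-2, Mul(Rational(-1, 20), -33)), -1))) = Add(Mul(5, Rational(1, 2857)), Mul(16, Pow(Add(-2, Rational(33, 20)), -1))) = Add(Rational(5, 2857), Mul(16, Pow(Rational(-7, 20), -1))) = Add(Rational(5, 2857), Mul(16, Rational(-20, 7))) = Add(Rational(5, 2857), Rational(-320, 7)) = Rational(-914205, 19999)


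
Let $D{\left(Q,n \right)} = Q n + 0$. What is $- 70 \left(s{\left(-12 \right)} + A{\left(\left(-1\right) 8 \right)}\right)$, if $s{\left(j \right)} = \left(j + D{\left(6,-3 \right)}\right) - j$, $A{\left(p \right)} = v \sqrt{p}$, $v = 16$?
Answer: $1260 - 2240 i \sqrt{2} \approx 1260.0 - 3167.8 i$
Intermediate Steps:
$D{\left(Q,n \right)} = Q n$
$A{\left(p \right)} = 16 \sqrt{p}$
$s{\left(j \right)} = -18$ ($s{\left(j \right)} = \left(j + 6 \left(-3\right)\right) - j = \left(j - 18\right) - j = \left(-18 + j\right) - j = -18$)
$- 70 \left(s{\left(-12 \right)} + A{\left(\left(-1\right) 8 \right)}\right) = - 70 \left(-18 + 16 \sqrt{\left(-1\right) 8}\right) = - 70 \left(-18 + 16 \sqrt{-8}\right) = - 70 \left(-18 + 16 \cdot 2 i \sqrt{2}\right) = - 70 \left(-18 + 32 i \sqrt{2}\right) = 1260 - 2240 i \sqrt{2}$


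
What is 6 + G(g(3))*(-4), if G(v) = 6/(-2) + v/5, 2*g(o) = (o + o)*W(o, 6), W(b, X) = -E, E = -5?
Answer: 6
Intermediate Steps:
W(b, X) = 5 (W(b, X) = -1*(-5) = 5)
g(o) = 5*o (g(o) = ((o + o)*5)/2 = ((2*o)*5)/2 = (10*o)/2 = 5*o)
G(v) = -3 + v/5 (G(v) = 6*(-½) + v*(⅕) = -3 + v/5)
6 + G(g(3))*(-4) = 6 + (-3 + (5*3)/5)*(-4) = 6 + (-3 + (⅕)*15)*(-4) = 6 + (-3 + 3)*(-4) = 6 + 0*(-4) = 6 + 0 = 6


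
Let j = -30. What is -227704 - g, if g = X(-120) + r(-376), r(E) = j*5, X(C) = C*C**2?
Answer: 1500446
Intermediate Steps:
X(C) = C**3
r(E) = -150 (r(E) = -30*5 = -150)
g = -1728150 (g = (-120)**3 - 150 = -1728000 - 150 = -1728150)
-227704 - g = -227704 - 1*(-1728150) = -227704 + 1728150 = 1500446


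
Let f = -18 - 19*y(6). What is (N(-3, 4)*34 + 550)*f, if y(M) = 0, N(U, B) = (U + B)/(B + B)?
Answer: -19953/2 ≈ -9976.5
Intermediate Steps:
N(U, B) = (B + U)/(2*B) (N(U, B) = (B + U)/((2*B)) = (B + U)*(1/(2*B)) = (B + U)/(2*B))
f = -18 (f = -18 - 19*0 = -18 + 0 = -18)
(N(-3, 4)*34 + 550)*f = (((½)*(4 - 3)/4)*34 + 550)*(-18) = (((½)*(¼)*1)*34 + 550)*(-18) = ((⅛)*34 + 550)*(-18) = (17/4 + 550)*(-18) = (2217/4)*(-18) = -19953/2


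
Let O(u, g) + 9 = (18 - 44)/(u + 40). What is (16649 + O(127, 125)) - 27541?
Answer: -1820493/167 ≈ -10901.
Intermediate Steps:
O(u, g) = -9 - 26/(40 + u) (O(u, g) = -9 + (18 - 44)/(u + 40) = -9 - 26/(40 + u))
(16649 + O(127, 125)) - 27541 = (16649 + (-386 - 9*127)/(40 + 127)) - 27541 = (16649 + (-386 - 1143)/167) - 27541 = (16649 + (1/167)*(-1529)) - 27541 = (16649 - 1529/167) - 27541 = 2778854/167 - 27541 = -1820493/167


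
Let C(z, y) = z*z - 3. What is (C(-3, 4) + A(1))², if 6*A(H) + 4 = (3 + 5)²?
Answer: 256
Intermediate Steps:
C(z, y) = -3 + z² (C(z, y) = z² - 3 = -3 + z²)
A(H) = 10 (A(H) = -⅔ + (3 + 5)²/6 = -⅔ + (⅙)*8² = -⅔ + (⅙)*64 = -⅔ + 32/3 = 10)
(C(-3, 4) + A(1))² = ((-3 + (-3)²) + 10)² = ((-3 + 9) + 10)² = (6 + 10)² = 16² = 256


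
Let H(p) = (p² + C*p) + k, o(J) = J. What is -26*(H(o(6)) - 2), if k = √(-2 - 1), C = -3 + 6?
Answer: -1352 - 26*I*√3 ≈ -1352.0 - 45.033*I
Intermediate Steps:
C = 3
k = I*√3 (k = √(-3) = I*√3 ≈ 1.732*I)
H(p) = p² + 3*p + I*√3 (H(p) = (p² + 3*p) + I*√3 = p² + 3*p + I*√3)
-26*(H(o(6)) - 2) = -26*((6² + 3*6 + I*√3) - 2) = -26*((36 + 18 + I*√3) - 2) = -26*((54 + I*√3) - 2) = -26*(52 + I*√3) = -1352 - 26*I*√3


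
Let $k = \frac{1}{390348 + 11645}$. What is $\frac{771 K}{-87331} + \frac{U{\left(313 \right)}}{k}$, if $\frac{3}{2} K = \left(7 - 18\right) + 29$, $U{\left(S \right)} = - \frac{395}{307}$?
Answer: $- \frac{13867050860149}{26810617} \approx -5.1722 \cdot 10^{5}$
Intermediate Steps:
$U{\left(S \right)} = - \frac{395}{307}$ ($U{\left(S \right)} = \left(-395\right) \frac{1}{307} = - \frac{395}{307}$)
$K = 12$ ($K = \frac{2 \left(\left(7 - 18\right) + 29\right)}{3} = \frac{2 \left(-11 + 29\right)}{3} = \frac{2}{3} \cdot 18 = 12$)
$k = \frac{1}{401993} \approx 2.4876 \cdot 10^{-6}$
$\frac{771 K}{-87331} + \frac{U{\left(313 \right)}}{k} = \frac{771 \cdot 12}{-87331} - \frac{395 \frac{1}{\frac{1}{401993}}}{307} = 9252 \left(- \frac{1}{87331}\right) - \frac{158787235}{307} = - \frac{9252}{87331} - \frac{158787235}{307} = - \frac{13867050860149}{26810617}$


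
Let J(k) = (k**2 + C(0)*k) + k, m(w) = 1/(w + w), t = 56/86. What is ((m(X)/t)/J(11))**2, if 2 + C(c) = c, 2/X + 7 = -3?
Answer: 1849/1517824 ≈ 0.0012182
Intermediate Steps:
X = -1/5 (X = 2/(-7 - 3) = 2/(-10) = 2*(-1/10) = -1/5 ≈ -0.20000)
C(c) = -2 + c
t = 28/43 (t = 56*(1/86) = 28/43 ≈ 0.65116)
m(w) = 1/(2*w)
J(k) = k**2 - k (J(k) = (k**2 + (-2 + 0)*k) + k = (k**2 - 2*k) + k = k**2 - k)
((m(X)/t)/J(11))**2 = (((1/(2*(-1/5)))/(28/43))/((11*(-1 + 11))))**2 = ((((1/2)*(-5))*(43/28))/((11*10)))**2 = (-5/2*43/28/110)**2 = (-215/56*1/110)**2 = (-43/1232)**2 = 1849/1517824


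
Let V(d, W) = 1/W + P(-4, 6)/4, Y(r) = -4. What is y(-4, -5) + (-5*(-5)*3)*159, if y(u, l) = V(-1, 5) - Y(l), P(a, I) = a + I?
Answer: 119297/10 ≈ 11930.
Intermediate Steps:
P(a, I) = I + a
V(d, W) = ½ + 1/W (V(d, W) = 1/W + (6 - 4)/4 = 1/W + 2*(¼) = 1/W + ½ = ½ + 1/W)
y(u, l) = 47/10 (y(u, l) = (½)*(2 + 5)/5 - 1*(-4) = (½)*(⅕)*7 + 4 = 7/10 + 4 = 47/10)
y(-4, -5) + (-5*(-5)*3)*159 = 47/10 + (-5*(-5)*3)*159 = 47/10 + (25*3)*159 = 47/10 + 75*159 = 47/10 + 11925 = 119297/10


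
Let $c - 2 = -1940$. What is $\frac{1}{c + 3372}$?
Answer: $\frac{1}{1434} \approx 0.00069735$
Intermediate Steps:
$c = -1938$ ($c = 2 - 1940 = -1938$)
$\frac{1}{c + 3372} = \frac{1}{-1938 + 3372} = \frac{1}{1434}$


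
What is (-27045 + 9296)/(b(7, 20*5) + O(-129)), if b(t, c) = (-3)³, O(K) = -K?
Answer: -17749/102 ≈ -174.01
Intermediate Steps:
b(t, c) = -27
(-27045 + 9296)/(b(7, 20*5) + O(-129)) = (-27045 + 9296)/(-27 - 1*(-129)) = -17749/(-27 + 129) = -17749/102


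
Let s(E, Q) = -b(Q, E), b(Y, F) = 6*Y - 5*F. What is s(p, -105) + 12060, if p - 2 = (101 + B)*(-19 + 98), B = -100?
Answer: 13095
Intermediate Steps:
b(Y, F) = -5*F + 6*Y
p = 81 (p = 2 + (101 - 100)*(-19 + 98) = 2 + 1*79 = 2 + 79 = 81)
s(E, Q) = -6*Q + 5*E (s(E, Q) = -(-5*E + 6*Q) = -6*Q + 5*E)
s(p, -105) + 12060 = (-6*(-105) + 5*81) + 12060 = (630 + 405) + 12060 = 1035 + 12060 = 13095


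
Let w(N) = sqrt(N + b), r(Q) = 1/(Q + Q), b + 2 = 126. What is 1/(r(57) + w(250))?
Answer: -114/4860503 + 12996*sqrt(374)/4860503 ≈ 0.051685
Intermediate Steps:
b = 124 (b = -2 + 126 = 124)
r(Q) = 1/(2*Q)
w(N) = sqrt(124 + N) (w(N) = sqrt(N + 124) = sqrt(124 + N))
1/(r(57) + w(250)) = 1/((1/2)/57 + sqrt(124 + 250)) = 1/((1/2)*(1/57) + sqrt(374)) = 1/(1/114 + sqrt(374))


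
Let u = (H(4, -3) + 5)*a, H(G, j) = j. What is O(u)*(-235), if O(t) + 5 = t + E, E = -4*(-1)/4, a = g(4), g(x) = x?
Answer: -940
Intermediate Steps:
a = 4
E = 1 (E = 4*(1/4) = 1)
u = 8 (u = (-3 + 5)*4 = 2*4 = 8)
O(t) = -4 + t (O(t) = -5 + (t + 1) = -5 + (1 + t) = -4 + t)
O(u)*(-235) = (-4 + 8)*(-235) = 4*(-235) = -940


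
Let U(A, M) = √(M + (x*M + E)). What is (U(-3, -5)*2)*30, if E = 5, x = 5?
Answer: 300*I ≈ 300.0*I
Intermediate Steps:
U(A, M) = √(5 + 6*M) (U(A, M) = √(M + (5*M + 5)) = √(M + (5 + 5*M)) = √(5 + 6*M))
(U(-3, -5)*2)*30 = (√(5 + 6*(-5))*2)*30 = (√(5 - 30)*2)*30 = (√(-25)*2)*30 = ((5*I)*2)*30 = (10*I)*30 = 300*I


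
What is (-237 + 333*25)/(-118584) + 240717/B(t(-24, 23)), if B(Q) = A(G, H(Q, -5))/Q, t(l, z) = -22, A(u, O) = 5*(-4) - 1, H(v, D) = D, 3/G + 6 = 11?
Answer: 8722137419/34587 ≈ 2.5218e+5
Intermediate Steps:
G = ⅗ (G = 3/(-6 + 11) = 3/5 = 3*(⅕) = ⅗ ≈ 0.60000)
A(u, O) = -21 (A(u, O) = -20 - 1 = -21)
B(Q) = -21/Q
(-237 + 333*25)/(-118584) + 240717/B(t(-24, 23)) = (-237 + 333*25)/(-118584) + 240717/((-21/(-22))) = (-237 + 8325)*(-1/118584) + 240717/((-21*(-1/22))) = 8088*(-1/118584) + 240717/(21/22) = -337/4941 + 240717*(22/21) = -337/4941 + 1765258/7 = 8722137419/34587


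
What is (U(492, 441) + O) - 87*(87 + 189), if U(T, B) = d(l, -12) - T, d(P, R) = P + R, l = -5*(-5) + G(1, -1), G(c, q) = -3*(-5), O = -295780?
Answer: -320256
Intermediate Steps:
G(c, q) = 15
l = 40 (l = -5*(-5) + 15 = 25 + 15 = 40)
U(T, B) = 28 - T (U(T, B) = (40 - 12) - T = 28 - T)
(U(492, 441) + O) - 87*(87 + 189) = ((28 - 1*492) - 295780) - 87*(87 + 189) = ((28 - 492) - 295780) - 87*276 = (-464 - 295780) - 24012 = -296244 - 24012 = -320256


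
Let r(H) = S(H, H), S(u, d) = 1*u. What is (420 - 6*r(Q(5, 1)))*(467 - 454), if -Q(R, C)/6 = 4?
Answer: 7332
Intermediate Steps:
Q(R, C) = -24 (Q(R, C) = -6*4 = -24)
S(u, d) = u
r(H) = H
(420 - 6*r(Q(5, 1)))*(467 - 454) = (420 - 6*(-24))*(467 - 454) = (420 + 144)*13 = 564*13 = 7332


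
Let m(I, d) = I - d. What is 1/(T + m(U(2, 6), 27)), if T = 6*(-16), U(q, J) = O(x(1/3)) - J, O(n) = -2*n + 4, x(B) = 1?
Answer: -1/127 ≈ -0.0078740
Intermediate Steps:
O(n) = 4 - 2*n
U(q, J) = 2 - J (U(q, J) = (4 - 2*1) - J = (4 - 2) - J = 2 - J)
T = -96
1/(T + m(U(2, 6), 27)) = 1/(-96 + ((2 - 1*6) - 1*27)) = 1/(-96 + ((2 - 6) - 27)) = 1/(-96 + (-4 - 27)) = 1/(-96 - 31) = 1/(-127) = -1/127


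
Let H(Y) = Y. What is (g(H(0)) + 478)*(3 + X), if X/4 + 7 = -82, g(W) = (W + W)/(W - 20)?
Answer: -168734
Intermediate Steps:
g(W) = 2*W/(-20 + W) (g(W) = (2*W)/(-20 + W) = 2*W/(-20 + W))
X = -356 (X = -28 + 4*(-82) = -28 - 328 = -356)
(g(H(0)) + 478)*(3 + X) = (2*0/(-20 + 0) + 478)*(3 - 356) = (2*0/(-20) + 478)*(-353) = (2*0*(-1/20) + 478)*(-353) = (0 + 478)*(-353) = 478*(-353) = -168734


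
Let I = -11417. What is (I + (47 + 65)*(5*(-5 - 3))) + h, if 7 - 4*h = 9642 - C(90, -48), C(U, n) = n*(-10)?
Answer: -72743/4 ≈ -18186.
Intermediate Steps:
C(U, n) = -10*n
h = -9155/4 (h = 7/4 - (9642 - (-10)*(-48))/4 = 7/4 - (9642 - 1*480)/4 = 7/4 - (9642 - 480)/4 = 7/4 - 1/4*9162 = 7/4 - 4581/2 = -9155/4 ≈ -2288.8)
(I + (47 + 65)*(5*(-5 - 3))) + h = (-11417 + (47 + 65)*(5*(-5 - 3))) - 9155/4 = (-11417 + 112*(5*(-8))) - 9155/4 = (-11417 + 112*(-40)) - 9155/4 = (-11417 - 4480) - 9155/4 = -15897 - 9155/4 = -72743/4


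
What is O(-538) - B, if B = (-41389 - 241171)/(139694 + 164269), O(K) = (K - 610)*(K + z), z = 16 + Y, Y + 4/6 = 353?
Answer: 59205385132/303963 ≈ 1.9478e+5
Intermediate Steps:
Y = 1057/3 (Y = -2/3 + 353 = 1057/3 ≈ 352.33)
z = 1105/3 (z = 16 + 1057/3 = 1105/3 ≈ 368.33)
O(K) = (-610 + K)*(1105/3 + K) (O(K) = (K - 610)*(K + 1105/3) = (-610 + K)*(1105/3 + K))
B = -282560/303963 ≈ -0.92959
O(-538) - B = (-674050/3 + (-538)**2 - 725/3*(-538)) - 1*(-282560/303963) = (-674050/3 + 289444 + 390050/3) + 282560/303963 = 584332/3 + 282560/303963 = 59205385132/303963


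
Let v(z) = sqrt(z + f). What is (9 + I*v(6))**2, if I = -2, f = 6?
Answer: 129 - 72*sqrt(3) ≈ 4.2923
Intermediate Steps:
v(z) = sqrt(6 + z) (v(z) = sqrt(z + 6) = sqrt(6 + z))
(9 + I*v(6))**2 = (9 - 2*sqrt(6 + 6))**2 = (9 - 4*sqrt(3))**2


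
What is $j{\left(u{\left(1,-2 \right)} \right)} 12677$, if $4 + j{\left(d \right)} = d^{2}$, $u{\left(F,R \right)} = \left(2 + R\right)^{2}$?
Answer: $-50708$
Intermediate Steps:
$j{\left(d \right)} = -4 + d^{2}$
$j{\left(u{\left(1,-2 \right)} \right)} 12677 = \left(-4 + \left(\left(2 - 2\right)^{2}\right)^{2}\right) 12677 = \left(-4 + \left(0^{2}\right)^{2}\right) 12677 = \left(-4 + 0^{2}\right) 12677 = \left(-4 + 0\right) 12677 = \left(-4\right) 12677 = -50708$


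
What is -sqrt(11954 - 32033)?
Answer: -3*I*sqrt(2231) ≈ -141.7*I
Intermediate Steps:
-sqrt(11954 - 32033) = -sqrt(-20079) = -3*I*sqrt(2231)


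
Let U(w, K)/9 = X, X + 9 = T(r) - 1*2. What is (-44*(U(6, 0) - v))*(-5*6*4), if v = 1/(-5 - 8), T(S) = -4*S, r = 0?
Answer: -6790080/13 ≈ -5.2231e+5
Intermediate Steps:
v = -1/13 (v = 1/(-13) = -1/13 ≈ -0.076923)
X = -11 (X = -9 + (-4*0 - 1*2) = -9 + (0 - 2) = -9 - 2 = -11)
U(w, K) = -99 (U(w, K) = 9*(-11) = -99)
(-44*(U(6, 0) - v))*(-5*6*4) = (-44*(-99 - 1*(-1/13)))*(-5*6*4) = (-44*(-99 + 1/13))*(-30*4) = -44*(-1286/13)*(-120) = (56584/13)*(-120) = -6790080/13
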